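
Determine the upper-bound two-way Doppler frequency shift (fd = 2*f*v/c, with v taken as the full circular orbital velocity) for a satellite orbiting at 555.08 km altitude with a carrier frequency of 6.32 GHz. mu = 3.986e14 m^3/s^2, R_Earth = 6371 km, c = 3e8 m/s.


r = 6.92608e+06 m
v = sqrt(mu/r) = 7586.2106 m/s (worst-case radial velocity)
f = 6.32 GHz = 6.32e+09 Hz
fd = 2*f*v/c = 2*6.32e+09*7586.2106/3.0e+08
fd = 319632.3403 Hz

319632.3403 Hz


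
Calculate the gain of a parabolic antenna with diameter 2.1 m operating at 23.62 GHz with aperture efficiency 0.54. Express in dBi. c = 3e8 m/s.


lambda = c/f = 3e8 / 2.362e+10 = 0.0127011 m
G = eta*(pi*D/lambda)^2 = 0.54*(pi*2.1/0.0127011)^2
G = 145696.5848 (linear)
G = 10*log10(145696.5848) = 51.6345 dBi

51.6345 dBi


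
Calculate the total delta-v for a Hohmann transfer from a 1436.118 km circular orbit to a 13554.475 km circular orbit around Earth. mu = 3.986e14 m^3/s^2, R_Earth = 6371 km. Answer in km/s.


r1 = 7807.1180 km = 7.807118e+06 m
r2 = 19925.4750 km = 1.9925475e+07 m
dv1 = sqrt(mu/r1)*(sqrt(2*r2/(r1+r2)) - 1) = 1420.0484 m/s
dv2 = sqrt(mu/r2)*(1 - sqrt(2*r1/(r1+r2))) = 1116.5859 m/s
total dv = |dv1| + |dv2| = 1420.0484 + 1116.5859 = 2536.6343 m/s = 2.5366 km/s

2.5366 km/s


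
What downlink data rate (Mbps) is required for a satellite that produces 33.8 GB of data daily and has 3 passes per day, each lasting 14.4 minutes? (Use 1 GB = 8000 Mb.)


total contact time = 3 * 14.4 * 60 = 2592.0000 s
data = 33.8 GB = 270400.0000 Mb
rate = 270400.0000 / 2592.0000 = 104.3210 Mbps

104.3210 Mbps


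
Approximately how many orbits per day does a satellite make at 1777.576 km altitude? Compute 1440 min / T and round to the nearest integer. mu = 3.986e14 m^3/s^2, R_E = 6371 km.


r = 8.148576e+06 m
T = 2*pi*sqrt(r^3/mu) = 7320.3830 s = 122.0064 min
revs/day = 1440 / 122.0064 = 11.8027
Rounded: 12 revolutions per day

12 revolutions per day


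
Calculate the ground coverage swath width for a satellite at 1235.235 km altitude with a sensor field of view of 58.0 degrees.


FOV = 58.0 deg = 1.0123 rad
swath = 2 * alt * tan(FOV/2) = 2 * 1235.235 * tan(0.5061455)
swath = 2 * 1235.235 * 0.5543091
swath = 1369.4039 km

1369.4039 km


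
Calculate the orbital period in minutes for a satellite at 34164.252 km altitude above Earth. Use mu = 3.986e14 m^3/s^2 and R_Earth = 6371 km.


r = 40535.2520 km = 4.0535252e+07 m
T = 2*pi*sqrt(r^3/mu) = 2*pi*sqrt(6.6603742e+22 / 3.986e14)
T = 81219.5422 s = 1353.6590 min

1353.6590 minutes


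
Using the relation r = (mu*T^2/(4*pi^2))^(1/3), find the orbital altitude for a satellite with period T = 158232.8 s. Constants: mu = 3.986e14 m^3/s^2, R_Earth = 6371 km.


T = 158232.8 s
r = (mu*T^2/(4*pi^2))^(1/3) = (3.986e14 * 158232.8^2 / (4*pi^2))^(1/3)
r = 6.323005e+07 m = 63230.0504 km
alt = r - R_E = 63230.0504 - 6371 = 56859.0504 km

56859.0504 km


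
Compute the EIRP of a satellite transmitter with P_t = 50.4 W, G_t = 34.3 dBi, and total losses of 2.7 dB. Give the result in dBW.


Pt = 50.4 W = 17.0243 dBW
EIRP = Pt_dBW + Gt - losses = 17.0243 + 34.3 - 2.7 = 48.6243 dBW

48.6243 dBW


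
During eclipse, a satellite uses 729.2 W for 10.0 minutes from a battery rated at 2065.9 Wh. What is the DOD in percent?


E_used = P * t / 60 = 729.2 * 10.0 / 60 = 121.5333 Wh
DOD = E_used / E_total * 100 = 121.5333 / 2065.9 * 100
DOD = 5.8828 %

5.8828 %


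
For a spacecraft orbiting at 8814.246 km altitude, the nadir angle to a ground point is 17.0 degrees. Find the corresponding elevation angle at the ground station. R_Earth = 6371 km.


r = R_E + alt = 15185.2460 km
Law of sines in the satellite / Earth-center / ground-point triangle:
  sin(nadir)/R_E = sin(90 + el)/r  =>  cos(el) = (r/R_E)*sin(nadir)
cos(el) = (15185.2460 / 6371.0000) * sin(17.0 deg) = 0.6968665
el = arccos(0.6968665) = 45.8239 deg
(Earth-central angle = 90 - nadir - el = 27.1761 deg)

45.8239 degrees


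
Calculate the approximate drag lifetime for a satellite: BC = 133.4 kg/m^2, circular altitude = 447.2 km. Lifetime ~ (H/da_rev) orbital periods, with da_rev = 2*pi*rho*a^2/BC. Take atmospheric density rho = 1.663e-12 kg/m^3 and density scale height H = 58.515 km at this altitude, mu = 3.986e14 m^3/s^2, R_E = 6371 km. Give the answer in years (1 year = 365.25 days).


a = R_E + alt = 6818.2000 km = 6.8182e+06 m
da_rev = 2*pi*rho*a^2/BC = 2*pi*1.663e-12*(6.8182e+06)^2/133.4 = 3.641294 m per revolution
N = H/da_rev = 58515.0000 m / 3.641294 m = 16069.8362 revolutions
P = 2*pi*sqrt(a^3/mu) = 5602.9381 s
lifetime = N*P = 16069.8362 * 5602.9381 = 9.0038297e+07 s = 1042.1099 days
years = 1042.1099 / 365.25 = 2.8531 years

2.8531 years


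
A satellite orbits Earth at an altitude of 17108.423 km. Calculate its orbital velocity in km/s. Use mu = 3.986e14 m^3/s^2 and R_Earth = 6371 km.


r = R_E + alt = 6371.0 + 17108.423 = 23479.4230 km = 2.3479423e+07 m
v = sqrt(mu/r) = sqrt(3.986e14 / 2.3479423e+07) = 4120.2630 m/s = 4.1203 km/s

4.1203 km/s


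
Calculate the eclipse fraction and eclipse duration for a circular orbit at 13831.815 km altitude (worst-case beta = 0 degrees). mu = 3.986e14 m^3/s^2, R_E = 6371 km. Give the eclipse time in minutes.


r = 20202.8150 km
T = 476.2970 min
Eclipse fraction = arcsin(R_E/r)/pi = arcsin(6371.0000/20202.8150)/pi
= arcsin(0.3153521)/pi = 0.1021226
Eclipse duration = 0.1021226 * 476.2970 = 48.6407 min

48.6407 minutes


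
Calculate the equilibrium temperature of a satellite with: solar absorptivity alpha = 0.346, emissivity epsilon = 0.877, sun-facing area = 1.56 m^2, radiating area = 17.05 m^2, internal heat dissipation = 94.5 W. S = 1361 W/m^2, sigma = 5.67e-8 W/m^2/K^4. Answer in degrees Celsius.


Numerator = alpha*S*A_sun + Q_int = 0.346*1361*1.56 + 94.5 = 829.1134 W
Denominator = eps*sigma*A_rad = 0.877*5.67e-8*17.05 = 8.4782659e-07 W/K^4
T^4 = 9.7792799e+08 K^4
T = 176.8385 K = -96.3115 C

-96.3115 degrees Celsius


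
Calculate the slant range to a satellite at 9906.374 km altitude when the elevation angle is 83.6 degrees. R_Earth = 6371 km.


h = 9906.374 km, el = 83.6 deg
d = -R_E*sin(el) + sqrt((R_E*sin(el))^2 + 2*R_E*h + h^2)
d = -6371.0000*sin(1.4591) + sqrt((6371.0000*0.9937679)^2 + 2*6371.0000*9906.374 + 9906.374^2)
d = 9930.5792 km

9930.5792 km


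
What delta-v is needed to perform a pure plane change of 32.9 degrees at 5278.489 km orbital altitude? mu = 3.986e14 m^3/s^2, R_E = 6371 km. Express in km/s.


r = 11649.4890 km = 1.1649489e+07 m
V = sqrt(mu/r) = 5849.4524 m/s
di = 32.9 deg = 0.5742133 rad
dV = 2*V*sin(di/2) = 2*5849.4524*sin(0.2871067)
dV = 3312.8784 m/s = 3.3129 km/s

3.3129 km/s


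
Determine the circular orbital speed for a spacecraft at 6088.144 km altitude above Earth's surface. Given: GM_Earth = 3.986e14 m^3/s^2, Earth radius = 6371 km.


r = R_E + alt = 6371.0 + 6088.144 = 12459.1440 km = 1.2459144e+07 m
v = sqrt(mu/r) = sqrt(3.986e14 / 1.2459144e+07) = 5656.1972 m/s = 5.6562 km/s

5.6562 km/s


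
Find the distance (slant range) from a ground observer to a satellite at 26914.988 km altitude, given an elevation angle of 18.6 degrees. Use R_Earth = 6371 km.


h = 26914.988 km, el = 18.6 deg
d = -R_E*sin(el) + sqrt((R_E*sin(el))^2 + 2*R_E*h + h^2)
d = -6371.0000*sin(0.3246312) + sqrt((6371.0000*0.3189593)^2 + 2*6371.0000*26914.988 + 26914.988^2)
d = 30701.6351 km

30701.6351 km


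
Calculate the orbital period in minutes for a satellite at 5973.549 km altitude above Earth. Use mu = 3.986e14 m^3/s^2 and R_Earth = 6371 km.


r = 12344.5490 km = 1.2344549e+07 m
T = 2*pi*sqrt(r^3/mu) = 2*pi*sqrt(1.8811598e+21 / 3.986e14)
T = 13649.7301 s = 227.4955 min

227.4955 minutes


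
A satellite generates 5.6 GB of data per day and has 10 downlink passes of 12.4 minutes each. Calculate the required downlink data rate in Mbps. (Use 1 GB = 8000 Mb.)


total contact time = 10 * 12.4 * 60 = 7440.0000 s
data = 5.6 GB = 44800.0000 Mb
rate = 44800.0000 / 7440.0000 = 6.0215 Mbps

6.0215 Mbps


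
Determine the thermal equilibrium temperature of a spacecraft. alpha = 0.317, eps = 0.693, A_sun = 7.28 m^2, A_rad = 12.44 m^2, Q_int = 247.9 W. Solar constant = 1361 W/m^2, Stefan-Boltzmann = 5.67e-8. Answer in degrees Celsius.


Numerator = alpha*S*A_sun + Q_int = 0.317*1361*7.28 + 247.9 = 3388.7614 W
Denominator = eps*sigma*A_rad = 0.693*5.67e-8*12.44 = 4.8880616e-07 W/K^4
T^4 = 6.9327304e+09 K^4
T = 288.5533 K = 15.4033 C

15.4033 degrees Celsius


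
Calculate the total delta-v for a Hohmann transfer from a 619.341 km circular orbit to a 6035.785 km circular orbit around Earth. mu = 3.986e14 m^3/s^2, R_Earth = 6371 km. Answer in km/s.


r1 = 6990.3410 km = 6.990341e+06 m
r2 = 12406.7850 km = 1.2406785e+07 m
dv1 = sqrt(mu/r1)*(sqrt(2*r2/(r1+r2)) - 1) = 989.4773 m/s
dv2 = sqrt(mu/r2)*(1 - sqrt(2*r1/(r1+r2))) = 856.0213 m/s
total dv = |dv1| + |dv2| = 989.4773 + 856.0213 = 1845.4986 m/s = 1.8455 km/s

1.8455 km/s


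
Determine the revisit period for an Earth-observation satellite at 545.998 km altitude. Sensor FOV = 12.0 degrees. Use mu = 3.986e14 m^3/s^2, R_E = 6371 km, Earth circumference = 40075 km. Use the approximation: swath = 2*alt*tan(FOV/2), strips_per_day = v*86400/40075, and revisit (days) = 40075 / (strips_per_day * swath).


swath = 2*545.998*tan(0.1047198) = 114.7734 km
v = sqrt(mu/r) = 7591.1893 m/s = 7.5912 km/s
strips/day = v*86400/40075 = 7.5912*86400/40075 = 16.3663
coverage/day = strips * swath = 16.3663 * 114.7734 = 1878.4139 km
revisit = 40075 / 1878.4139 = 21.3345 days

21.3345 days


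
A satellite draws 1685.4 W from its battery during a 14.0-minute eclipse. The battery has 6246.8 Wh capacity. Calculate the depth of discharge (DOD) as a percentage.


E_used = P * t / 60 = 1685.4 * 14.0 / 60 = 393.2600 Wh
DOD = E_used / E_total * 100 = 393.2600 / 6246.8 * 100
DOD = 6.2954 %

6.2954 %


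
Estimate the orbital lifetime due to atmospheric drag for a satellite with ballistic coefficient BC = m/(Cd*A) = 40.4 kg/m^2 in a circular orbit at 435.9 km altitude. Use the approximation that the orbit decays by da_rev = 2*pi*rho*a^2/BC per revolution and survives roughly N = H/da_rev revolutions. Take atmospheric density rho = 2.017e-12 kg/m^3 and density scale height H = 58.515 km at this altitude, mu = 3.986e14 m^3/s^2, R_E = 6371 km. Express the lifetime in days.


a = R_E + alt = 6806.9000 km = 6.8069e+06 m
da_rev = 2*pi*rho*a^2/BC = 2*pi*2.017e-12*(6.8069e+06)^2/40.4 = 14.534602 m per revolution
N = H/da_rev = 58515.0000 m / 14.534602 m = 4025.9100 revolutions
P = 2*pi*sqrt(a^3/mu) = 5589.0150 s
lifetime = N*P = 4025.9100 * 5589.0150 = 2.2500872e+07 s = 260.4268 days

260.4268 days


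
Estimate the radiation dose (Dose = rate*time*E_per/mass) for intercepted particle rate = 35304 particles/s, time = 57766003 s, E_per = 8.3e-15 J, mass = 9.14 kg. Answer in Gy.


Total energy deposited = rate * time * E_per
  = 35304 * 57766003 * 8.3e-15 = 0.01692678 J
Dose = E_total / mass = 0.01692678 / 9.14
Dose = 0.001851945 Gy

0.0019 Gy


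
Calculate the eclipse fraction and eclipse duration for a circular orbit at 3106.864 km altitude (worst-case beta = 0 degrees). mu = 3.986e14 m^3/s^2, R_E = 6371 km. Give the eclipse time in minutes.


r = 9477.8640 km
T = 153.0473 min
Eclipse fraction = arcsin(R_E/r)/pi = arcsin(6371.0000/9477.8640)/pi
= arcsin(0.6721979)/pi = 0.2346496
Eclipse duration = 0.2346496 * 153.0473 = 35.9125 min

35.9125 minutes


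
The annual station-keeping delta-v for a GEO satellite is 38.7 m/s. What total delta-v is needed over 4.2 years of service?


dV = rate * years = 38.7 * 4.2
dV = 162.5400 m/s

162.5400 m/s


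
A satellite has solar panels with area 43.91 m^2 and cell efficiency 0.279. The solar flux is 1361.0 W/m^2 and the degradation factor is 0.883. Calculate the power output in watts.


P = area * eta * S * degradation
P = 43.91 * 0.279 * 1361.0 * 0.883
P = 14722.6663 W

14722.6663 W


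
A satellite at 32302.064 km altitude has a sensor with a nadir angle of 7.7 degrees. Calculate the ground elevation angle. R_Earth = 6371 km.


r = R_E + alt = 38673.0640 km
Law of sines in the satellite / Earth-center / ground-point triangle:
  sin(nadir)/R_E = sin(90 + el)/r  =>  cos(el) = (r/R_E)*sin(nadir)
cos(el) = (38673.0640 / 6371.0000) * sin(7.7 deg) = 0.8133192
el = arccos(0.8133192) = 35.5785 deg
(Earth-central angle = 90 - nadir - el = 46.7215 deg)

35.5785 degrees


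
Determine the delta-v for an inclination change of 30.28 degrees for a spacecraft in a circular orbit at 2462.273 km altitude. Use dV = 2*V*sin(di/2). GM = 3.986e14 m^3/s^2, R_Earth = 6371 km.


r = 8833.2730 km = 8.833273e+06 m
V = sqrt(mu/r) = 6717.5023 m/s
di = 30.28 deg = 0.5284857 rad
dV = 2*V*sin(di/2) = 2*6717.5023*sin(0.2642428)
dV = 3508.9340 m/s = 3.5089 km/s

3.5089 km/s


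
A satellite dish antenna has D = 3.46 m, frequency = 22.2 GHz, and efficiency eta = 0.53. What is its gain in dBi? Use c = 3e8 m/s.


lambda = c/f = 3e8 / 2.22e+10 = 0.01351351 m
G = eta*(pi*D/lambda)^2 = 0.53*(pi*3.46/0.01351351)^2
G = 342918.7658 (linear)
G = 10*log10(342918.7658) = 55.3519 dBi

55.3519 dBi


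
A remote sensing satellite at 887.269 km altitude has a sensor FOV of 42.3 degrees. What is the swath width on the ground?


FOV = 42.3 deg = 0.7382743 rad
swath = 2 * alt * tan(FOV/2) = 2 * 887.269 * tan(0.3691371)
swath = 2 * 887.269 * 0.3868708
swath = 686.5170 km

686.5170 km


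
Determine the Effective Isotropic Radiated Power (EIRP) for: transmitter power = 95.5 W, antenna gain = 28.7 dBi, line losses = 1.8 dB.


Pt = 95.5 W = 19.8000 dBW
EIRP = Pt_dBW + Gt - losses = 19.8000 + 28.7 - 1.8 = 46.7000 dBW

46.7000 dBW


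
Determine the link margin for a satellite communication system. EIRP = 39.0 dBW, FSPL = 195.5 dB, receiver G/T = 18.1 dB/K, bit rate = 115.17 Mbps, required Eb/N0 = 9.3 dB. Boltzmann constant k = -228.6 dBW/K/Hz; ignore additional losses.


C/N0 = EIRP - FSPL + G/T - k = 39.0 - 195.5 + 18.1 - (-228.6)
C/N0 = 90.2000 dB-Hz
R_b = 115.17 Mbps = 1.1517e+08 bps -> 10*log10(R_b) = 80.6134 dB-Hz
Eb/N0 = C/N0 - 10*log10(R_b) = 90.2000 - 80.6134 = 9.5866 dB
Margin = Eb/N0 - Eb/N0_req = 9.5866 - 9.3 = 0.2866063 dB (link closes)

0.2866 dB


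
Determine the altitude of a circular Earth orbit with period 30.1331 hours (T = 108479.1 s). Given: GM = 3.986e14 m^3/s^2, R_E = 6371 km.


T = 108479.1 s
r = (mu*T^2/(4*pi^2))^(1/3) = (3.986e14 * 108479.1^2 / (4*pi^2))^(1/3)
r = 4.9161286e+07 m = 49161.2860 km
alt = r - R_E = 49161.2860 - 6371 = 42790.2860 km

42790.2860 km


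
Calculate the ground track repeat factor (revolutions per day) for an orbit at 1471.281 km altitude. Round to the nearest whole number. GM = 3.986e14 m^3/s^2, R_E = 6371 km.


r = 7.842281e+06 m
T = 2*pi*sqrt(r^3/mu) = 6911.5399 s = 115.1923 min
revs/day = 1440 / 115.1923 = 12.5008
Rounded: 13 revolutions per day

13 revolutions per day


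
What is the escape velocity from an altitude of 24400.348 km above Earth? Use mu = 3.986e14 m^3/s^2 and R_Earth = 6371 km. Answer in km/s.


r = 6371.0 + 24400.348 = 30771.3480 km = 3.0771348e+07 m
v_esc = sqrt(2*mu/r) = sqrt(2*3.986e14 / 3.0771348e+07)
v_esc = 5089.9133 m/s = 5.0899 km/s

5.0899 km/s


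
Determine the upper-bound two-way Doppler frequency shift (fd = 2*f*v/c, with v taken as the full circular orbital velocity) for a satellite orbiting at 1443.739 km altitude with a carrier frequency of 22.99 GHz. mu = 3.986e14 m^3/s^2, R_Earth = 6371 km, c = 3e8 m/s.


r = 7.814739e+06 m
v = sqrt(mu/r) = 7141.8612 m/s (worst-case radial velocity)
f = 22.99 GHz = 2.299e+10 Hz
fd = 2*f*v/c = 2*2.299e+10*7141.8612/3.0e+08
fd = 1.0946093e+06 Hz

1.0946e+06 Hz


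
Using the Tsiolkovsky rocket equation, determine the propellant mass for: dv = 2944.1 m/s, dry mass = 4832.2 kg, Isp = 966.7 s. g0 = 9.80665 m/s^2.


ve = Isp * g0 = 966.7 * 9.80665 = 9480.088555 m/s
mass ratio = exp(dv/ve) = exp(2944.1/9480.088555) = 1.36418362
m_prop = m_dry * (mr - 1) = 4832.2 * (1.36418362 - 1)
m_prop = 1759.8081 kg

1759.8081 kg


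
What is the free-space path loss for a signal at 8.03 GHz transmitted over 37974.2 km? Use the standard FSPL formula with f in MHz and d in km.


f = 8.03 GHz = 8030.0000 MHz
d = 37974.2 km
FSPL = 32.44 + 20*log10(8030.0000) + 20*log10(37974.2)
FSPL = 32.44 + 78.0943 + 91.5898
FSPL = 202.1241 dB

202.1241 dB


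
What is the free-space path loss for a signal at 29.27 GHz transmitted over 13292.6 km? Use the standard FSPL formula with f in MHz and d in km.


f = 29.27 GHz = 29270.0000 MHz
d = 13292.6 km
FSPL = 32.44 + 20*log10(29270.0000) + 20*log10(13292.6)
FSPL = 32.44 + 89.3285 + 82.4722
FSPL = 204.2407 dB

204.2407 dB


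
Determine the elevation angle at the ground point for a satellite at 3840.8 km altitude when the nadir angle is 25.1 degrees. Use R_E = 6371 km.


r = R_E + alt = 10211.8000 km
Law of sines in the satellite / Earth-center / ground-point triangle:
  sin(nadir)/R_E = sin(90 + el)/r  =>  cos(el) = (r/R_E)*sin(nadir)
cos(el) = (10211.8000 / 6371.0000) * sin(25.1 deg) = 0.6799309
el = arccos(0.6799309) = 47.1618 deg
(Earth-central angle = 90 - nadir - el = 17.7382 deg)

47.1618 degrees


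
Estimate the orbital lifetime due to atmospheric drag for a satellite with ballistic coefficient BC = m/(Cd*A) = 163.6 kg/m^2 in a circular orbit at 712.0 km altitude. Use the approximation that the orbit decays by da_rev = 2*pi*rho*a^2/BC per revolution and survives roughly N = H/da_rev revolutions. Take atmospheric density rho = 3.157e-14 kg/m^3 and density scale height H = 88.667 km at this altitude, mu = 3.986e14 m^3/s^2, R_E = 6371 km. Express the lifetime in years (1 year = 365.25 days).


a = R_E + alt = 7083.0000 km = 7.083e+06 m
da_rev = 2*pi*rho*a^2/BC = 2*pi*3.157e-14*(7.083e+06)^2/163.6 = 0.0608282937 m per revolution
N = H/da_rev = 88667.0000 m / 0.0608282937 m = 1.4576605e+06 revolutions
P = 2*pi*sqrt(a^3/mu) = 5932.4909 s
lifetime = N*P = 1.4576605e+06 * 5932.4909 = 8.6475576e+09 s = 100087.4723 days
years = 100087.4723 / 365.25 = 274.0246 years

274.0246 years


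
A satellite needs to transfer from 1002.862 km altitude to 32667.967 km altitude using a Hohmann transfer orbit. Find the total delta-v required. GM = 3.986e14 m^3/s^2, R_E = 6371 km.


r1 = 7373.8620 km = 7.373862e+06 m
r2 = 39038.9670 km = 3.9038967e+07 m
dv1 = sqrt(mu/r1)*(sqrt(2*r2/(r1+r2)) - 1) = 2183.7360 m/s
dv2 = sqrt(mu/r2)*(1 - sqrt(2*r1/(r1+r2))) = 1394.1535 m/s
total dv = |dv1| + |dv2| = 2183.7360 + 1394.1535 = 3577.8894 m/s = 3.5779 km/s

3.5779 km/s


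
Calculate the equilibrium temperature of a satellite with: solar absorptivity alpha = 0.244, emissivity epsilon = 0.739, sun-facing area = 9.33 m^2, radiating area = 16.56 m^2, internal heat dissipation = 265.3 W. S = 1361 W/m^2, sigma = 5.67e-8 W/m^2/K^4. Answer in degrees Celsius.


Numerator = alpha*S*A_sun + Q_int = 0.244*1361*9.33 + 265.3 = 3363.6437 W
Denominator = eps*sigma*A_rad = 0.739*5.67e-8*16.56 = 6.9388553e-07 W/K^4
T^4 = 4.8475485e+09 K^4
T = 263.8642 K = -9.2858 C

-9.2858 degrees Celsius


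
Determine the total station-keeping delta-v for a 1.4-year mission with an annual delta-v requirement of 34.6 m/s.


dV = rate * years = 34.6 * 1.4
dV = 48.4400 m/s

48.4400 m/s


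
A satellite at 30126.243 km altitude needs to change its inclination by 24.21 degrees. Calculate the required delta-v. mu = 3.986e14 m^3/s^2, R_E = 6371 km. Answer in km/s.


r = 36497.2430 km = 3.6497243e+07 m
V = sqrt(mu/r) = 3304.7500 m/s
di = 24.21 deg = 0.4225442 rad
dV = 2*V*sin(di/2) = 2*3304.7500*sin(0.2112721)
dV = 1386.0379 m/s = 1.3860 km/s

1.3860 km/s


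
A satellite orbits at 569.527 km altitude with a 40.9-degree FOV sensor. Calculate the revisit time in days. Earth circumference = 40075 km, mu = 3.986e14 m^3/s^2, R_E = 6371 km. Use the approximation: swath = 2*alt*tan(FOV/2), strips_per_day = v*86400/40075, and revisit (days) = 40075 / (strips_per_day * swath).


swath = 2*569.527*tan(0.3569198) = 424.7422 km
v = sqrt(mu/r) = 7578.3110 m/s = 7.5783 km/s
strips/day = v*86400/40075 = 7.5783*86400/40075 = 16.3385
coverage/day = strips * swath = 16.3385 * 424.7422 = 6939.6584 km
revisit = 40075 / 6939.6584 = 5.7748 days

5.7748 days


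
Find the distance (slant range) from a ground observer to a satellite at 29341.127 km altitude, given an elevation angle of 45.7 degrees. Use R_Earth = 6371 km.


h = 29341.127 km, el = 45.7 deg
d = -R_E*sin(el) + sqrt((R_E*sin(el))^2 + 2*R_E*h + h^2)
d = -6371.0000*sin(0.7976155) + sqrt((6371.0000*0.7156927)^2 + 2*6371.0000*29341.127 + 29341.127^2)
d = 30874.1619 km

30874.1619 km


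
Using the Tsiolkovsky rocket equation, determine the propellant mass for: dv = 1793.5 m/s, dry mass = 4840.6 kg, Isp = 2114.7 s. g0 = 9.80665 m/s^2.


ve = Isp * g0 = 2114.7 * 9.80665 = 20738.122755 m/s
mass ratio = exp(dv/ve) = exp(1793.5/20738.122755) = 1.09033309
m_prop = m_dry * (mr - 1) = 4840.6 * (1.09033309 - 1)
m_prop = 437.2664 kg

437.2664 kg


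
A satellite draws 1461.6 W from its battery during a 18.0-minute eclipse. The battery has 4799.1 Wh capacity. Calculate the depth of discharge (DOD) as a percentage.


E_used = P * t / 60 = 1461.6 * 18.0 / 60 = 438.4800 Wh
DOD = E_used / E_total * 100 = 438.4800 / 4799.1 * 100
DOD = 9.1367 %

9.1367 %


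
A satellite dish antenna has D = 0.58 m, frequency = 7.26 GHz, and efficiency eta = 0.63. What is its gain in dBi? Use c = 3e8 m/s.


lambda = c/f = 3e8 / 7.26e+09 = 0.04132231 m
G = eta*(pi*D/lambda)^2 = 0.63*(pi*0.58/0.04132231)^2
G = 1224.9744 (linear)
G = 10*log10(1224.9744) = 30.8813 dBi

30.8813 dBi


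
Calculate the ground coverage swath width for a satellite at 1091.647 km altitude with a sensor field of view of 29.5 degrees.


FOV = 29.5 deg = 0.5148721 rad
swath = 2 * alt * tan(FOV/2) = 2 * 1091.647 * tan(0.2574361)
swath = 2 * 1091.647 * 0.263278
swath = 574.8133 km

574.8133 km


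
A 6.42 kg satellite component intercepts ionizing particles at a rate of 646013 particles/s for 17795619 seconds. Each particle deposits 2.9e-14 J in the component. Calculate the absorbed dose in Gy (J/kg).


Total energy deposited = rate * time * E_per
  = 646013 * 17795619 * 2.9e-14 = 0.3333898 J
Dose = E_total / mass = 0.3333898 / 6.42
Dose = 0.05192988 Gy

0.0519 Gy


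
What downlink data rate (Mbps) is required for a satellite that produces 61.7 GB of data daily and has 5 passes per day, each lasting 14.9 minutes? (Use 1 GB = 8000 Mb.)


total contact time = 5 * 14.9 * 60 = 4470.0000 s
data = 61.7 GB = 493600.0000 Mb
rate = 493600.0000 / 4470.0000 = 110.4251 Mbps

110.4251 Mbps


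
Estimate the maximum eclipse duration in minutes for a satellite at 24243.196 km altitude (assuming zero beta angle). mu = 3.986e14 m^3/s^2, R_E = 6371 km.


r = 30614.1960 km
T = 888.4730 min
Eclipse fraction = arcsin(R_E/r)/pi = arcsin(6371.0000/30614.1960)/pi
= arcsin(0.2081061)/pi = 0.06672992
Eclipse duration = 0.06672992 * 888.4730 = 59.2877 min

59.2877 minutes


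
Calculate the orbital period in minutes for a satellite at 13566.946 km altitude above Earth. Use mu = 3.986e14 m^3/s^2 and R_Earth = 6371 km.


r = 19937.9460 km = 1.9937946e+07 m
T = 2*pi*sqrt(r^3/mu) = 2*pi*sqrt(7.925766e+21 / 3.986e14)
T = 28017.6589 s = 466.9610 min

466.9610 minutes


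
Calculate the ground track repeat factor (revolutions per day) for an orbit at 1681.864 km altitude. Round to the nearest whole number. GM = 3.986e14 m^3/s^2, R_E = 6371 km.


r = 8.052864e+06 m
T = 2*pi*sqrt(r^3/mu) = 7191.7862 s = 119.8631 min
revs/day = 1440 / 119.8631 = 12.0137
Rounded: 12 revolutions per day

12 revolutions per day


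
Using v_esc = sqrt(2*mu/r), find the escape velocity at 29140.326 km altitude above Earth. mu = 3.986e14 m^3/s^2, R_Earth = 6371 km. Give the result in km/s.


r = 6371.0 + 29140.326 = 35511.3260 km = 3.5511326e+07 m
v_esc = sqrt(2*mu/r) = sqrt(2*3.986e14 / 3.5511326e+07)
v_esc = 4738.0561 m/s = 4.7381 km/s

4.7381 km/s


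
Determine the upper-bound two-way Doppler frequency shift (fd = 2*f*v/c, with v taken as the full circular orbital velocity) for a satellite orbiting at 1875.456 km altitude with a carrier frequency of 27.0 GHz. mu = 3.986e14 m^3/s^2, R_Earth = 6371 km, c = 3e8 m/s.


r = 8.246456e+06 m
v = sqrt(mu/r) = 6952.4036 m/s (worst-case radial velocity)
f = 27.0 GHz = 2.7e+10 Hz
fd = 2*f*v/c = 2*2.7e+10*6952.4036/3.0e+08
fd = 1.2514326e+06 Hz

1.2514e+06 Hz


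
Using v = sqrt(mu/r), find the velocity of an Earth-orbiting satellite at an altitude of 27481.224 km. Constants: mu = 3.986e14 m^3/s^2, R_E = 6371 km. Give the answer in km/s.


r = R_E + alt = 6371.0 + 27481.224 = 33852.2240 km = 3.3852224e+07 m
v = sqrt(mu/r) = sqrt(3.986e14 / 3.3852224e+07) = 3431.4292 m/s = 3.4314 km/s

3.4314 km/s


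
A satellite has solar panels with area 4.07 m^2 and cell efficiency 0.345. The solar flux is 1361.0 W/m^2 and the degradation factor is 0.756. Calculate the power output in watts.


P = area * eta * S * degradation
P = 4.07 * 0.345 * 1361.0 * 0.756
P = 1444.7524 W

1444.7524 W


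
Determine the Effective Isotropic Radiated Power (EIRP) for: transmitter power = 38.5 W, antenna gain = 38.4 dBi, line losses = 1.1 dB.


Pt = 38.5 W = 15.8546 dBW
EIRP = Pt_dBW + Gt - losses = 15.8546 + 38.4 - 1.1 = 53.1546 dBW

53.1546 dBW


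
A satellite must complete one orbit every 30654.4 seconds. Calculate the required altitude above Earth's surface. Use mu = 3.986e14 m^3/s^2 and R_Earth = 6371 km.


T = 30654.4 s
r = (mu*T^2/(4*pi^2))^(1/3) = (3.986e14 * 30654.4^2 / (4*pi^2))^(1/3)
r = 2.117001e+07 m = 21170.0101 km
alt = r - R_E = 21170.0101 - 6371 = 14799.0101 km

14799.0101 km


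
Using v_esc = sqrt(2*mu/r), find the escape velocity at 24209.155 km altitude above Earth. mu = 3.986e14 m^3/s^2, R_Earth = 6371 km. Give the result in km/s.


r = 6371.0 + 24209.155 = 30580.1550 km = 3.0580155e+07 m
v_esc = sqrt(2*mu/r) = sqrt(2*3.986e14 / 3.0580155e+07)
v_esc = 5105.8001 m/s = 5.1058 km/s

5.1058 km/s


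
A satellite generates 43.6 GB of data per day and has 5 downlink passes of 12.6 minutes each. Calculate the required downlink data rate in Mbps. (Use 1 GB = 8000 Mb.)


total contact time = 5 * 12.6 * 60 = 3780.0000 s
data = 43.6 GB = 348800.0000 Mb
rate = 348800.0000 / 3780.0000 = 92.2751 Mbps

92.2751 Mbps


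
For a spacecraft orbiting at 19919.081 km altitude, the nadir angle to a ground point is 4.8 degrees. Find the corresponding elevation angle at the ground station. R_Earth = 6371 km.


r = R_E + alt = 26290.0810 km
Law of sines in the satellite / Earth-center / ground-point triangle:
  sin(nadir)/R_E = sin(90 + el)/r  =>  cos(el) = (r/R_E)*sin(nadir)
cos(el) = (26290.0810 / 6371.0000) * sin(4.8 deg) = 0.3452986
el = arccos(0.3452986) = 69.8000 deg
(Earth-central angle = 90 - nadir - el = 15.4000 deg)

69.8000 degrees


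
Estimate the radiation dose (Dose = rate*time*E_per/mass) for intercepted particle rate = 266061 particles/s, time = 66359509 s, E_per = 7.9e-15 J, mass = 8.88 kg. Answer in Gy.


Total energy deposited = rate * time * E_per
  = 266061 * 66359509 * 7.9e-15 = 0.1394799 J
Dose = E_total / mass = 0.1394799 / 8.88
Dose = 0.01570719 Gy

0.0157 Gy


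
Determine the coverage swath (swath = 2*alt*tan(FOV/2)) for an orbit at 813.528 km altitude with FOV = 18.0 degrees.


FOV = 18.0 deg = 0.3141593 rad
swath = 2 * alt * tan(FOV/2) = 2 * 813.528 * tan(0.1570796)
swath = 2 * 813.528 * 0.1583844
swath = 257.7004 km

257.7004 km


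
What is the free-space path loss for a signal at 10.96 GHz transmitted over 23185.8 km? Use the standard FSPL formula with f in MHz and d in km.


f = 10.96 GHz = 10960.0000 MHz
d = 23185.8 km
FSPL = 32.44 + 20*log10(10960.0000) + 20*log10(23185.8)
FSPL = 32.44 + 80.7962 + 87.3044
FSPL = 200.5407 dB

200.5407 dB


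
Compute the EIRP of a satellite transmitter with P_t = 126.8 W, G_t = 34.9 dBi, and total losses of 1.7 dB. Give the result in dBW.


Pt = 126.8 W = 21.0312 dBW
EIRP = Pt_dBW + Gt - losses = 21.0312 + 34.9 - 1.7 = 54.2312 dBW

54.2312 dBW


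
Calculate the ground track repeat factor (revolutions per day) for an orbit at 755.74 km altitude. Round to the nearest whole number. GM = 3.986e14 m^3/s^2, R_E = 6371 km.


r = 7.12674e+06 m
T = 2*pi*sqrt(r^3/mu) = 5987.5285 s = 99.7921 min
revs/day = 1440 / 99.7921 = 14.4300
Rounded: 14 revolutions per day

14 revolutions per day


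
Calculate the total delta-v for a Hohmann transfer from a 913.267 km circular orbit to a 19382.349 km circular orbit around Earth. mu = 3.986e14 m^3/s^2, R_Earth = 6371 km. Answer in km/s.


r1 = 7284.2670 km = 7.284267e+06 m
r2 = 25753.3490 km = 2.5753349e+07 m
dv1 = sqrt(mu/r1)*(sqrt(2*r2/(r1+r2)) - 1) = 1839.0681 m/s
dv2 = sqrt(mu/r2)*(1 - sqrt(2*r1/(r1+r2))) = 1321.6635 m/s
total dv = |dv1| + |dv2| = 1839.0681 + 1321.6635 = 3160.7316 m/s = 3.1607 km/s

3.1607 km/s


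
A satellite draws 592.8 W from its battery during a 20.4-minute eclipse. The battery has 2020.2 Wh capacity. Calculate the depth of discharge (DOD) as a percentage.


E_used = P * t / 60 = 592.8 * 20.4 / 60 = 201.5520 Wh
DOD = E_used / E_total * 100 = 201.5520 / 2020.2 * 100
DOD = 9.9768 %

9.9768 %


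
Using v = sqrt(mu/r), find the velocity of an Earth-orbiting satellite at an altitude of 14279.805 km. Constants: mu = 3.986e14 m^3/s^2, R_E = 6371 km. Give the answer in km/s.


r = R_E + alt = 6371.0 + 14279.805 = 20650.8050 km = 2.0650805e+07 m
v = sqrt(mu/r) = sqrt(3.986e14 / 2.0650805e+07) = 4393.3940 m/s = 4.3934 km/s

4.3934 km/s


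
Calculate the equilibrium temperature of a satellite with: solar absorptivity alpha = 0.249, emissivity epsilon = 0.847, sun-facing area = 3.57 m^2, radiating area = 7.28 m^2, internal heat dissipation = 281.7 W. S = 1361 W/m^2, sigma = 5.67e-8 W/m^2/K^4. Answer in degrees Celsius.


Numerator = alpha*S*A_sun + Q_int = 0.249*1361*3.57 + 281.7 = 1491.5337 W
Denominator = eps*sigma*A_rad = 0.847*5.67e-8*7.28 = 3.4962127e-07 W/K^4
T^4 = 4.2661412e+09 K^4
T = 255.5694 K = -17.5806 C

-17.5806 degrees Celsius


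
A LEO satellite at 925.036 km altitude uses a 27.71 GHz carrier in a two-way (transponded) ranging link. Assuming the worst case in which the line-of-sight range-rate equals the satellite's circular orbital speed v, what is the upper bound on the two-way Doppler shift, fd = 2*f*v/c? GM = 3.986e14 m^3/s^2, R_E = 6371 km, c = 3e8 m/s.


r = 7.296036e+06 m
v = sqrt(mu/r) = 7391.3737 m/s (worst-case radial velocity)
f = 27.71 GHz = 2.771e+10 Hz
fd = 2*f*v/c = 2*2.771e+10*7391.3737/3.0e+08
fd = 1.3654331e+06 Hz

1.3654e+06 Hz


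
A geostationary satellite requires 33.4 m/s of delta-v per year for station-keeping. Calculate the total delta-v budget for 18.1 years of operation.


dV = rate * years = 33.4 * 18.1
dV = 604.5400 m/s

604.5400 m/s


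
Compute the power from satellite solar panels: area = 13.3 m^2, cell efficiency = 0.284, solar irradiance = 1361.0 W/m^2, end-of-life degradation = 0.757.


P = area * eta * S * degradation
P = 13.3 * 0.284 * 1361.0 * 0.757
P = 3891.5623 W

3891.5623 W


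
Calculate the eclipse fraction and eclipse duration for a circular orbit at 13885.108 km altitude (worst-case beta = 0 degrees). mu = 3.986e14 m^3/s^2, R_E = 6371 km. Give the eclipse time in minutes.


r = 20256.1080 km
T = 478.1828 min
Eclipse fraction = arcsin(R_E/r)/pi = arcsin(6371.0000/20256.1080)/pi
= arcsin(0.3145224)/pi = 0.1018444
Eclipse duration = 0.1018444 * 478.1828 = 48.7002 min

48.7002 minutes


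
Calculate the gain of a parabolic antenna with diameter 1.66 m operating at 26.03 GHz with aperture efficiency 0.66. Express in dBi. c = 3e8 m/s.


lambda = c/f = 3e8 / 2.603e+10 = 0.01152516 m
G = eta*(pi*D/lambda)^2 = 0.66*(pi*1.66/0.01152516)^2
G = 135134.3272 (linear)
G = 10*log10(135134.3272) = 51.3077 dBi

51.3077 dBi


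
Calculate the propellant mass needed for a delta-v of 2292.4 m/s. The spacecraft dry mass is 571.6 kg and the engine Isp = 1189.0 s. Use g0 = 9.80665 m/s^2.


ve = Isp * g0 = 1189.0 * 9.80665 = 11660.106850 m/s
mass ratio = exp(dv/ve) = exp(2292.4/11660.106850) = 1.21725944
m_prop = m_dry * (mr - 1) = 571.6 * (1.21725944 - 1)
m_prop = 124.1855 kg

124.1855 kg


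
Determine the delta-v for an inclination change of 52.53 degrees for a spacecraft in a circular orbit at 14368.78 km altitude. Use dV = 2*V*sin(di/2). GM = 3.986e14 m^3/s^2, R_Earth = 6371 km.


r = 20739.7800 km = 2.073978e+07 m
V = sqrt(mu/r) = 4383.9599 m/s
di = 52.53 deg = 0.9168215 rad
dV = 2*V*sin(di/2) = 2*4383.9599*sin(0.4584107)
dV = 3880.0104 m/s = 3.8800 km/s

3.8800 km/s


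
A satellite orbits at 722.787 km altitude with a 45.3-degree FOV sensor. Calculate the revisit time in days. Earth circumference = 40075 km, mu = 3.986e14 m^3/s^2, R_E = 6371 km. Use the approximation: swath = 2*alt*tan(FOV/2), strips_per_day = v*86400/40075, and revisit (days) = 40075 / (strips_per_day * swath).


swath = 2*722.787*tan(0.3953171) = 603.2150 km
v = sqrt(mu/r) = 7496.0000 m/s = 7.4960 km/s
strips/day = v*86400/40075 = 7.4960*86400/40075 = 16.1611
coverage/day = strips * swath = 16.1611 * 603.2150 = 9748.5926 km
revisit = 40075 / 9748.5926 = 4.1108 days

4.1108 days


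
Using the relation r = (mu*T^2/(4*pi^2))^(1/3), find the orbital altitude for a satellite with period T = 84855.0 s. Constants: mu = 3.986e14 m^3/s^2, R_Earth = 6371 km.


T = 84855.0 s
r = (mu*T^2/(4*pi^2))^(1/3) = (3.986e14 * 84855.0^2 / (4*pi^2))^(1/3)
r = 4.1735999e+07 m = 41735.9988 km
alt = r - R_E = 41735.9988 - 6371 = 35364.9988 km

35364.9988 km


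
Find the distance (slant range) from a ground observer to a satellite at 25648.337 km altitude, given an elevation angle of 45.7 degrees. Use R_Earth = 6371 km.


h = 25648.337 km, el = 45.7 deg
d = -R_E*sin(el) + sqrt((R_E*sin(el))^2 + 2*R_E*h + h^2)
d = -6371.0000*sin(0.7976155) + sqrt((6371.0000*0.7156927)^2 + 2*6371.0000*25648.337 + 25648.337^2)
d = 27148.9792 km

27148.9792 km


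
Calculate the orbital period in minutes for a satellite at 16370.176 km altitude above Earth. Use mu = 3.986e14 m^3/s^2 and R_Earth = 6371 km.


r = 22741.1760 km = 2.2741176e+07 m
T = 2*pi*sqrt(r^3/mu) = 2*pi*sqrt(1.1760851e+22 / 3.986e14)
T = 34129.5530 s = 568.8259 min

568.8259 minutes


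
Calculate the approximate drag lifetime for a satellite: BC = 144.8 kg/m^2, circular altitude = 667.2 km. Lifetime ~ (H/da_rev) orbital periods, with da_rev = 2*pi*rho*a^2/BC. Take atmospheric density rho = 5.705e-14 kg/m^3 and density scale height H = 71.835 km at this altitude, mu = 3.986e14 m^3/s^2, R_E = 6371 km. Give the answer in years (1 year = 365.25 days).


a = R_E + alt = 7038.2000 km = 7.0382e+06 m
da_rev = 2*pi*rho*a^2/BC = 2*pi*5.705e-14*(7.0382e+06)^2/144.8 = 0.122628146 m per revolution
N = H/da_rev = 71835.0000 m / 0.122628146 m = 585795.3681 revolutions
P = 2*pi*sqrt(a^3/mu) = 5876.2955 s
lifetime = N*P = 585795.3681 * 5876.2955 = 3.4423067e+09 s = 39841.5125 days
years = 39841.5125 / 365.25 = 109.0801 years

109.0801 years


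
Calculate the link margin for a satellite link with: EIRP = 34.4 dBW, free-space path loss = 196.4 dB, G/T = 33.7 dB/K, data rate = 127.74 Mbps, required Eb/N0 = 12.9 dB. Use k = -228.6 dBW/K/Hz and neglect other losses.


C/N0 = EIRP - FSPL + G/T - k = 34.4 - 196.4 + 33.7 - (-228.6)
C/N0 = 100.3000 dB-Hz
R_b = 127.74 Mbps = 1.2774e+08 bps -> 10*log10(R_b) = 81.0633 dB-Hz
Eb/N0 = C/N0 - 10*log10(R_b) = 100.3000 - 81.0633 = 19.2367 dB
Margin = Eb/N0 - Eb/N0_req = 19.2367 - 12.9 = 6.3367 dB (link closes)

6.3367 dB


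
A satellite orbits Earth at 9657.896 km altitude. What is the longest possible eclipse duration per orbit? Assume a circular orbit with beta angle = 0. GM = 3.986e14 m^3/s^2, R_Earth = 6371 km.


r = 16028.8960 km
T = 336.6010 min
Eclipse fraction = arcsin(R_E/r)/pi = arcsin(6371.0000/16028.8960)/pi
= arcsin(0.3974697)/pi = 0.1301116
Eclipse duration = 0.1301116 * 336.6010 = 43.7957 min

43.7957 minutes


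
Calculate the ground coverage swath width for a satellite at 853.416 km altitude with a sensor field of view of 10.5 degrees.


FOV = 10.5 deg = 0.1832596 rad
swath = 2 * alt * tan(FOV/2) = 2 * 853.416 * tan(0.09162979)
swath = 2 * 853.416 * 0.09188709
swath = 156.8358 km

156.8358 km


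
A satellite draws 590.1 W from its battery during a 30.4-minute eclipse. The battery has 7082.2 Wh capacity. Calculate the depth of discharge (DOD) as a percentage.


E_used = P * t / 60 = 590.1 * 30.4 / 60 = 298.9840 Wh
DOD = E_used / E_total * 100 = 298.9840 / 7082.2 * 100
DOD = 4.2216 %

4.2216 %


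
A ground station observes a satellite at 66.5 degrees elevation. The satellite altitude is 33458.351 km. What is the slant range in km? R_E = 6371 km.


h = 33458.351 km, el = 66.5 deg
d = -R_E*sin(el) + sqrt((R_E*sin(el))^2 + 2*R_E*h + h^2)
d = -6371.0000*sin(1.1606) + sqrt((6371.0000*0.9170601)^2 + 2*6371.0000*33458.351 + 33458.351^2)
d = 33905.6607 km

33905.6607 km


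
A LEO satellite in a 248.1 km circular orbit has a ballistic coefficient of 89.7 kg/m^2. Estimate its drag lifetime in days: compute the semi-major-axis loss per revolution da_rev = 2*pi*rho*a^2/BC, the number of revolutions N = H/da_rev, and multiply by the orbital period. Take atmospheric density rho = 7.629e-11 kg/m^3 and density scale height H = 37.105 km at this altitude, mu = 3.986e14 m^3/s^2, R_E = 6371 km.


a = R_E + alt = 6619.1000 km = 6.6191e+06 m
da_rev = 2*pi*rho*a^2/BC = 2*pi*7.629e-11*(6.6191e+06)^2/89.7 = 234.127768 m per revolution
N = H/da_rev = 37105.0000 m / 234.127768 m = 158.4818 revolutions
P = 2*pi*sqrt(a^3/mu) = 5359.3193 s
lifetime = N*P = 158.4818 * 5359.3193 = 849354.8004 s = 9.8305 days

9.8305 days


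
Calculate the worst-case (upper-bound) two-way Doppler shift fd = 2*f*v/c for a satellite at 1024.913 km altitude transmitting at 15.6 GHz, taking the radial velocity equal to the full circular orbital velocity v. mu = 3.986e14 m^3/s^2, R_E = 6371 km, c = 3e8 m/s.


r = 7.395913e+06 m
v = sqrt(mu/r) = 7341.2963 m/s (worst-case radial velocity)
f = 15.6 GHz = 1.56e+10 Hz
fd = 2*f*v/c = 2*1.56e+10*7341.2963/3.0e+08
fd = 763494.8107 Hz

763494.8107 Hz


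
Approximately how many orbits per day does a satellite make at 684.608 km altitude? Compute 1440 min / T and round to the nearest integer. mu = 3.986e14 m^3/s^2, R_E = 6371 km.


r = 7.055608e+06 m
T = 2*pi*sqrt(r^3/mu) = 5898.1103 s = 98.3018 min
revs/day = 1440 / 98.3018 = 14.6488
Rounded: 15 revolutions per day

15 revolutions per day


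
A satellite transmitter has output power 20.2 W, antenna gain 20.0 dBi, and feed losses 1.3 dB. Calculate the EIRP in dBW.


Pt = 20.2 W = 13.0535 dBW
EIRP = Pt_dBW + Gt - losses = 13.0535 + 20.0 - 1.3 = 31.7535 dBW

31.7535 dBW


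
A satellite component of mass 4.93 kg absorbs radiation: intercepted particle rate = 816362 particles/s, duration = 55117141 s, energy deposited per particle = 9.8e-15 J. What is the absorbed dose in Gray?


Total energy deposited = rate * time * E_per
  = 816362 * 55117141 * 9.8e-15 = 0.4409563 J
Dose = E_total / mass = 0.4409563 / 4.93
Dose = 0.08944347 Gy

0.0894 Gy


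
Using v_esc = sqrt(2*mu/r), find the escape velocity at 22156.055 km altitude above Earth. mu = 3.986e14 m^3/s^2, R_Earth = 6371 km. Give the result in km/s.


r = 6371.0 + 22156.055 = 28527.0550 km = 2.8527055e+07 m
v_esc = sqrt(2*mu/r) = sqrt(2*3.986e14 / 2.8527055e+07)
v_esc = 5286.3410 m/s = 5.2863 km/s

5.2863 km/s


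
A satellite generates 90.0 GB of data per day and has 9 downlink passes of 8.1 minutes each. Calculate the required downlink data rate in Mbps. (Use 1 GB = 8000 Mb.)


total contact time = 9 * 8.1 * 60 = 4374.0000 s
data = 90.0 GB = 720000.0000 Mb
rate = 720000.0000 / 4374.0000 = 164.6091 Mbps

164.6091 Mbps


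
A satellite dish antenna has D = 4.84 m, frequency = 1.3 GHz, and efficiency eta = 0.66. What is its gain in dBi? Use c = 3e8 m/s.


lambda = c/f = 3e8 / 1.3e+09 = 0.2307692 m
G = eta*(pi*D/lambda)^2 = 0.66*(pi*4.84/0.2307692)^2
G = 2865.3561 (linear)
G = 10*log10(2865.3561) = 34.5718 dBi

34.5718 dBi
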